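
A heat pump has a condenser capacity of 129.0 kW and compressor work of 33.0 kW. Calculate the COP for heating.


COP_hp = Q_cond / W
COP_hp = 129.0 / 33.0
COP_hp = 3.909

3.909


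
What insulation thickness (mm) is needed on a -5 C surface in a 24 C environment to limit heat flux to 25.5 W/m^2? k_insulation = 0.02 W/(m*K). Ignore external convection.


dT = 24 - (-5) = 29 K
thickness = k * dT / q_max * 1000
thickness = 0.02 * 29 / 25.5 * 1000
thickness = 22.7 mm

22.7


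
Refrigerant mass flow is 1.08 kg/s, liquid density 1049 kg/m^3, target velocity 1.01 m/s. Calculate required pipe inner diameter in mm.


A = m_dot / (rho * v) = 1.08 / (1049 * 1.01) = 0.001019358371 m^2
d = sqrt(4*A/pi) * 1000
d = 36.0 mm

36.0


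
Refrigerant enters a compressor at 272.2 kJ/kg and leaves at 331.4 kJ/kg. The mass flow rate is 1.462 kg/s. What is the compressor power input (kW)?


dh = 331.4 - 272.2 = 59.2 kJ/kg
W = m_dot * dh = 1.462 * 59.2 = 86.55 kW

86.55


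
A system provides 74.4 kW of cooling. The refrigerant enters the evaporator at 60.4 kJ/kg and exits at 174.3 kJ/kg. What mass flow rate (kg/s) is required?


dh = 174.3 - 60.4 = 113.9 kJ/kg
m_dot = Q / dh = 74.4 / 113.9 = 0.6532 kg/s

0.6532


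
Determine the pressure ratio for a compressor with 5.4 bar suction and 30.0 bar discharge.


PR = P_high / P_low
PR = 30.0 / 5.4
PR = 5.556

5.556


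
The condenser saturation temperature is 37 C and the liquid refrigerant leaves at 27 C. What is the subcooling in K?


Subcooling = T_cond - T_liquid
Subcooling = 37 - 27
Subcooling = 10 K

10


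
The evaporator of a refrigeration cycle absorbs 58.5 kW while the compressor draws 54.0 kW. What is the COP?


COP = Q_evap / W
COP = 58.5 / 54.0
COP = 1.083

1.083


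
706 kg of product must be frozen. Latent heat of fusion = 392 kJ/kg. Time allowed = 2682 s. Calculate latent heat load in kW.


Q_lat = m * h_fg / t
Q_lat = 706 * 392 / 2682
Q_lat = 103.19 kW

103.19


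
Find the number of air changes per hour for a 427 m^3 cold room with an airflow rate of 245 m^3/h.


ACH = flow / volume
ACH = 245 / 427
ACH = 0.574

0.574


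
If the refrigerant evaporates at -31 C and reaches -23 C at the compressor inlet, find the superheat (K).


Superheat = T_suction - T_evap
Superheat = -23 - (-31)
Superheat = 8 K

8


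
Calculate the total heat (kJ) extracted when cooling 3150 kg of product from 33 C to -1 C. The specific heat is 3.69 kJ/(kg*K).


dT = 33 - (-1) = 34 K
Q = m * cp * dT = 3150 * 3.69 * 34
Q = 395199 kJ

395199


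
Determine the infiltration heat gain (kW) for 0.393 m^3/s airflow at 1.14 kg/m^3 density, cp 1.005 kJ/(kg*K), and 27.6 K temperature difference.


Q = V_dot * rho * cp * dT
Q = 0.393 * 1.14 * 1.005 * 27.6
Q = 12.427 kW

12.427


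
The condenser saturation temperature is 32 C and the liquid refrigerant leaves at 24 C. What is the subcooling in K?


Subcooling = T_cond - T_liquid
Subcooling = 32 - 24
Subcooling = 8 K

8


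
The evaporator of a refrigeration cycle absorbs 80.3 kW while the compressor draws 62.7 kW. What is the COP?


COP = Q_evap / W
COP = 80.3 / 62.7
COP = 1.281

1.281


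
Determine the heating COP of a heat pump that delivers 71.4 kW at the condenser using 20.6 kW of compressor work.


COP_hp = Q_cond / W
COP_hp = 71.4 / 20.6
COP_hp = 3.466

3.466


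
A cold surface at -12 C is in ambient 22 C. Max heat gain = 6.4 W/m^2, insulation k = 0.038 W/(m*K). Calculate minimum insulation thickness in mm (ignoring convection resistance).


dT = 22 - (-12) = 34 K
thickness = k * dT / q_max * 1000
thickness = 0.038 * 34 / 6.4 * 1000
thickness = 201.9 mm

201.9


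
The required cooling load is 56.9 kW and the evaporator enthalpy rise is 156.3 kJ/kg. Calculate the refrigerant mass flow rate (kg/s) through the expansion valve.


m_dot = Q / dh
m_dot = 56.9 / 156.3
m_dot = 0.364 kg/s

0.364


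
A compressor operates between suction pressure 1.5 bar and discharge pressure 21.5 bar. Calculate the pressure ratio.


PR = P_high / P_low
PR = 21.5 / 1.5
PR = 14.333

14.333


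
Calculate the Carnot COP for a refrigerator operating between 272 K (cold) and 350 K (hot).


dT = 350 - 272 = 78 K
COP_carnot = T_cold / dT = 272 / 78
COP_carnot = 3.487

3.487


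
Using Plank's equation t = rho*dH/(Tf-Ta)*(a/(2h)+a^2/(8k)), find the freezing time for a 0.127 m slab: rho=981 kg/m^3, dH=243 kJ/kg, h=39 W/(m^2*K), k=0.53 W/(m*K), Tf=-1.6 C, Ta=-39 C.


dT = -1.6 - (-39) = 37.4 K
term1 = a/(2h) = 0.127/(2*39) = 0.001628205128
term2 = a^2/(8k) = 0.127^2/(8*0.53) = 0.003804009434
t = rho*dH*1000/dT * (term1 + term2)
t = 981*243*1000/37.4 * (0.001628205128 + 0.003804009434)
t = 34624 s

34624


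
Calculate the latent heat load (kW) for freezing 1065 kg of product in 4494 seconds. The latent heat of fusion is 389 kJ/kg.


Q_lat = m * h_fg / t
Q_lat = 1065 * 389 / 4494
Q_lat = 92.19 kW

92.19


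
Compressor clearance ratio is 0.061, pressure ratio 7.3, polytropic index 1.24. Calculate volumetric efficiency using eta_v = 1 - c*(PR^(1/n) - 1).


PR^(1/n) = 7.3^(1/1.24) = 4.96853225
eta_v = 1 - 0.061 * (4.96853225 - 1)
eta_v = 0.7579

0.7579


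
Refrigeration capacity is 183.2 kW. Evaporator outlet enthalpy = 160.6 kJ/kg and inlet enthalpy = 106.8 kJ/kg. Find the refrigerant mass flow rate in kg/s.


dh = 160.6 - 106.8 = 53.8 kJ/kg
m_dot = Q / dh = 183.2 / 53.8 = 3.4052 kg/s

3.4052


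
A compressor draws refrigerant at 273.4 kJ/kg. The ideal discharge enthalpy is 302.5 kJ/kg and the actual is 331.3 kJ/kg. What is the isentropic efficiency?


dh_ideal = 302.5 - 273.4 = 29.1 kJ/kg
dh_actual = 331.3 - 273.4 = 57.9 kJ/kg
eta_s = dh_ideal / dh_actual = 29.1 / 57.9
eta_s = 0.5026

0.5026


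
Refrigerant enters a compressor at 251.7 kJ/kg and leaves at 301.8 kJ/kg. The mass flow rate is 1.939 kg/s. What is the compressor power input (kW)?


dh = 301.8 - 251.7 = 50.1 kJ/kg
W = m_dot * dh = 1.939 * 50.1 = 97.14 kW

97.14


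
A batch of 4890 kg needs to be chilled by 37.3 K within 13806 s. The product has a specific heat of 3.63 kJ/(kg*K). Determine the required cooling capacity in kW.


Q = m * cp * dT / t
Q = 4890 * 3.63 * 37.3 / 13806
Q = 47.957 kW

47.957


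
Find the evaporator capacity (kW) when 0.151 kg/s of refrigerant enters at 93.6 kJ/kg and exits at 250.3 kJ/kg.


dh = 250.3 - 93.6 = 156.7 kJ/kg
Q_evap = m_dot * dh = 0.151 * 156.7
Q_evap = 23.66 kW

23.66


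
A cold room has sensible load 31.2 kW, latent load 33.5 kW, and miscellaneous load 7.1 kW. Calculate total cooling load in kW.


Q_total = Q_s + Q_l + Q_misc
Q_total = 31.2 + 33.5 + 7.1
Q_total = 71.8 kW

71.8


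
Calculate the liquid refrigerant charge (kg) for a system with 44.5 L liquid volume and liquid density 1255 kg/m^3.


Charge = V * rho / 1000
Charge = 44.5 * 1255 / 1000
Charge = 55.85 kg

55.85


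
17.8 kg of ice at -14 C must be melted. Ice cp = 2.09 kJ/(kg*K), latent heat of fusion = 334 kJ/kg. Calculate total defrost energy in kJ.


Sensible heat = cp * dT = 2.09 * 14 = 29.26 kJ/kg
Total per kg = 29.26 + 334 = 363.26 kJ/kg
Q = m * total = 17.8 * 363.26
Q = 6466.0 kJ

6466.0


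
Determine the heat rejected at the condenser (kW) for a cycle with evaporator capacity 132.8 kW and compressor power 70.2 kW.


Q_cond = Q_evap + W
Q_cond = 132.8 + 70.2
Q_cond = 203.0 kW

203.0


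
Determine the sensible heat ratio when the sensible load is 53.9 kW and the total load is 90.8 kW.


SHR = Q_sensible / Q_total
SHR = 53.9 / 90.8
SHR = 0.594

0.594


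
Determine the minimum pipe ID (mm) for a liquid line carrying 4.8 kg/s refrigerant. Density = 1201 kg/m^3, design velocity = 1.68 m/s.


A = m_dot / (rho * v) = 4.8 / (1201 * 1.68) = 0.002378969906 m^2
d = sqrt(4*A/pi) * 1000
d = 55.0 mm

55.0


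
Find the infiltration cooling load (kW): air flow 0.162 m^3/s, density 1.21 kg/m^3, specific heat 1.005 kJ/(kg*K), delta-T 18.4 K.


Q = V_dot * rho * cp * dT
Q = 0.162 * 1.21 * 1.005 * 18.4
Q = 3.625 kW

3.625


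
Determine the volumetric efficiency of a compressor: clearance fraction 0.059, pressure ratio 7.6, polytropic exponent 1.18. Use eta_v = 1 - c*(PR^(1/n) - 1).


PR^(1/n) = 7.6^(1/1.18) = 5.57766205
eta_v = 1 - 0.059 * (5.57766205 - 1)
eta_v = 0.7299

0.7299


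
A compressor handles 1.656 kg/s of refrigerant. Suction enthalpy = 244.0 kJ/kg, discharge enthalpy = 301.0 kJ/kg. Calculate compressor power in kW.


dh = 301.0 - 244.0 = 57.0 kJ/kg
W = m_dot * dh = 1.656 * 57.0 = 94.39 kW

94.39


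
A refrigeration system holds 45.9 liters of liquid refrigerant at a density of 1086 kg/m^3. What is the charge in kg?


Charge = V * rho / 1000
Charge = 45.9 * 1086 / 1000
Charge = 49.85 kg

49.85


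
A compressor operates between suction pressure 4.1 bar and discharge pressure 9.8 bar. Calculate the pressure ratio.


PR = P_high / P_low
PR = 9.8 / 4.1
PR = 2.39

2.39


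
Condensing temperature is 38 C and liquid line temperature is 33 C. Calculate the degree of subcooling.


Subcooling = T_cond - T_liquid
Subcooling = 38 - 33
Subcooling = 5 K

5


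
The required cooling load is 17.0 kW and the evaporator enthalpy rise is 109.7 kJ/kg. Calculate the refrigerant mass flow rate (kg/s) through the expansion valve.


m_dot = Q / dh
m_dot = 17.0 / 109.7
m_dot = 0.155 kg/s

0.155


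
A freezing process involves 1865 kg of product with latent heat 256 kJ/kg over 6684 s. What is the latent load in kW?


Q_lat = m * h_fg / t
Q_lat = 1865 * 256 / 6684
Q_lat = 71.43 kW

71.43


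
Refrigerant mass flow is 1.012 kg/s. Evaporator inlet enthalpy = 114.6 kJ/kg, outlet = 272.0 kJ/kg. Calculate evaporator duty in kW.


dh = 272.0 - 114.6 = 157.4 kJ/kg
Q_evap = m_dot * dh = 1.012 * 157.4
Q_evap = 159.29 kW

159.29


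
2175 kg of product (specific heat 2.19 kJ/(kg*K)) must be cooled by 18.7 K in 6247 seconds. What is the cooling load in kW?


Q = m * cp * dT / t
Q = 2175 * 2.19 * 18.7 / 6247
Q = 14.258 kW

14.258


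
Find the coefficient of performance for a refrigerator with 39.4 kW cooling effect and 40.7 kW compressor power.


COP = Q_evap / W
COP = 39.4 / 40.7
COP = 0.968

0.968


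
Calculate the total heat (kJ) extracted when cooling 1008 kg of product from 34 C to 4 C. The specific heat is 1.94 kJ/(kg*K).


dT = 34 - (4) = 30 K
Q = m * cp * dT = 1008 * 1.94 * 30
Q = 58666 kJ

58666


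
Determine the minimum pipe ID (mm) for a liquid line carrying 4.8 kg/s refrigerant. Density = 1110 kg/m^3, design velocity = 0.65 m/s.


A = m_dot / (rho * v) = 4.8 / (1110 * 0.65) = 0.006652806653 m^2
d = sqrt(4*A/pi) * 1000
d = 92.0 mm

92.0


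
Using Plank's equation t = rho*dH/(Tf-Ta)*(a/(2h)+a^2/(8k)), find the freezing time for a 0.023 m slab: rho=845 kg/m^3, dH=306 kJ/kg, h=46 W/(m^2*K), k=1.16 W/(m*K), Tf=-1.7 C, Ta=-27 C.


dT = -1.7 - (-27) = 25.3 K
term1 = a/(2h) = 0.023/(2*46) = 0.00025
term2 = a^2/(8k) = 0.023^2/(8*1.16) = 0.00005700431034
t = rho*dH*1000/dT * (term1 + term2)
t = 845*306*1000/25.3 * (0.00025 + 0.00005700431034)
t = 3138 s

3138


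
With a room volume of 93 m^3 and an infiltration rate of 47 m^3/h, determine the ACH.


ACH = flow / volume
ACH = 47 / 93
ACH = 0.505

0.505


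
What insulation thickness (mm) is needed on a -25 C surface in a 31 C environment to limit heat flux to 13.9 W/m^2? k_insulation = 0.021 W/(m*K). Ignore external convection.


dT = 31 - (-25) = 56 K
thickness = k * dT / q_max * 1000
thickness = 0.021 * 56 / 13.9 * 1000
thickness = 84.6 mm

84.6


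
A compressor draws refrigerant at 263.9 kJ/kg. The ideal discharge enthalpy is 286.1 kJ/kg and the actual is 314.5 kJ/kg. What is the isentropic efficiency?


dh_ideal = 286.1 - 263.9 = 22.2 kJ/kg
dh_actual = 314.5 - 263.9 = 50.6 kJ/kg
eta_s = dh_ideal / dh_actual = 22.2 / 50.6
eta_s = 0.4387

0.4387


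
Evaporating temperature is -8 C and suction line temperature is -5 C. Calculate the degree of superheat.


Superheat = T_suction - T_evap
Superheat = -5 - (-8)
Superheat = 3 K

3


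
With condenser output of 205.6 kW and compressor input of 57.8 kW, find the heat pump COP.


COP_hp = Q_cond / W
COP_hp = 205.6 / 57.8
COP_hp = 3.557

3.557


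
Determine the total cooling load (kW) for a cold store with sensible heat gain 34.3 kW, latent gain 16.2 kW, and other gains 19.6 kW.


Q_total = Q_s + Q_l + Q_misc
Q_total = 34.3 + 16.2 + 19.6
Q_total = 70.1 kW

70.1


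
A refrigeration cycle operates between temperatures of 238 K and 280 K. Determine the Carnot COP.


dT = 280 - 238 = 42 K
COP_carnot = T_cold / dT = 238 / 42
COP_carnot = 5.667

5.667


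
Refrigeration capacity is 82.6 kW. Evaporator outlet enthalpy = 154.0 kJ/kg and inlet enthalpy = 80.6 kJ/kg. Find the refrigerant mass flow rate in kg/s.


dh = 154.0 - 80.6 = 73.4 kJ/kg
m_dot = Q / dh = 82.6 / 73.4 = 1.1253 kg/s

1.1253


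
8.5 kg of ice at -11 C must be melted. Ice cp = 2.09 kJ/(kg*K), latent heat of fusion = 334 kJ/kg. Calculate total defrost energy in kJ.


Sensible heat = cp * dT = 2.09 * 11 = 22.99 kJ/kg
Total per kg = 22.99 + 334 = 356.99 kJ/kg
Q = m * total = 8.5 * 356.99
Q = 3034.4 kJ

3034.4


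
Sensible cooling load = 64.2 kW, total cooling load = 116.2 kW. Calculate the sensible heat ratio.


SHR = Q_sensible / Q_total
SHR = 64.2 / 116.2
SHR = 0.552

0.552


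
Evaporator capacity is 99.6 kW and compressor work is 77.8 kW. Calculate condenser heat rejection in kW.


Q_cond = Q_evap + W
Q_cond = 99.6 + 77.8
Q_cond = 177.4 kW

177.4


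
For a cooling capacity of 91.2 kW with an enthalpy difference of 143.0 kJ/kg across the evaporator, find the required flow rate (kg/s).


m_dot = Q / dh
m_dot = 91.2 / 143.0
m_dot = 0.6378 kg/s

0.6378


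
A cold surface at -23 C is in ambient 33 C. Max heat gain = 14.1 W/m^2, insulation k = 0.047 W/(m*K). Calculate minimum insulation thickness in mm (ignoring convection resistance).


dT = 33 - (-23) = 56 K
thickness = k * dT / q_max * 1000
thickness = 0.047 * 56 / 14.1 * 1000
thickness = 186.7 mm

186.7


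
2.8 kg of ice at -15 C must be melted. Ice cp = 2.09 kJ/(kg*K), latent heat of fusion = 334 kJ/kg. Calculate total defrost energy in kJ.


Sensible heat = cp * dT = 2.09 * 15 = 31.35 kJ/kg
Total per kg = 31.35 + 334 = 365.35 kJ/kg
Q = m * total = 2.8 * 365.35
Q = 1023.0 kJ

1023.0


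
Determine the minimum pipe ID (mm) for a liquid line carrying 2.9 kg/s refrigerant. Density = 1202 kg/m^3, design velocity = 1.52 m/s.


A = m_dot / (rho * v) = 2.9 / (1202 * 1.52) = 0.001587266836 m^2
d = sqrt(4*A/pi) * 1000
d = 45.0 mm

45.0


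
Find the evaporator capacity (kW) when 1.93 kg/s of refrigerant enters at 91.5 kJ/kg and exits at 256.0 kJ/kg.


dh = 256.0 - 91.5 = 164.5 kJ/kg
Q_evap = m_dot * dh = 1.93 * 164.5
Q_evap = 317.49 kW

317.49


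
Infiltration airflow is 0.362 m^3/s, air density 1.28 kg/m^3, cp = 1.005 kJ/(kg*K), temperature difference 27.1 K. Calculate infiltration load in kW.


Q = V_dot * rho * cp * dT
Q = 0.362 * 1.28 * 1.005 * 27.1
Q = 12.62 kW

12.62


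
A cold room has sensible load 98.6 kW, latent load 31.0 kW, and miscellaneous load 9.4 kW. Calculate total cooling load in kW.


Q_total = Q_s + Q_l + Q_misc
Q_total = 98.6 + 31.0 + 9.4
Q_total = 139.0 kW

139.0


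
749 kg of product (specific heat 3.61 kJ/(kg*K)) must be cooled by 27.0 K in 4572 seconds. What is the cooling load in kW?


Q = m * cp * dT / t
Q = 749 * 3.61 * 27.0 / 4572
Q = 15.968 kW

15.968


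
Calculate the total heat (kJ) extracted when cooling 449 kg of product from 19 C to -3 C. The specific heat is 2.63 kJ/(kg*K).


dT = 19 - (-3) = 22 K
Q = m * cp * dT = 449 * 2.63 * 22
Q = 25979 kJ

25979


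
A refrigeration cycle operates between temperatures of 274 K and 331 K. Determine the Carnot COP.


dT = 331 - 274 = 57 K
COP_carnot = T_cold / dT = 274 / 57
COP_carnot = 4.807

4.807


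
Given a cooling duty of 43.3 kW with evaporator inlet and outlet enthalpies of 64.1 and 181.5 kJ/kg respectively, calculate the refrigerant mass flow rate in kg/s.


dh = 181.5 - 64.1 = 117.4 kJ/kg
m_dot = Q / dh = 43.3 / 117.4 = 0.3688 kg/s

0.3688


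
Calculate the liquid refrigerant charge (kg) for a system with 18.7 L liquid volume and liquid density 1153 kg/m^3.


Charge = V * rho / 1000
Charge = 18.7 * 1153 / 1000
Charge = 21.56 kg

21.56


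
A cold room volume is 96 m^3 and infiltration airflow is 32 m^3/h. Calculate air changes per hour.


ACH = flow / volume
ACH = 32 / 96
ACH = 0.333

0.333


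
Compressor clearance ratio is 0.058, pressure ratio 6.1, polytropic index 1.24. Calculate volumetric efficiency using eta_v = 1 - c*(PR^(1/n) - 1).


PR^(1/n) = 6.1^(1/1.24) = 4.29863442
eta_v = 1 - 0.058 * (4.29863442 - 1)
eta_v = 0.8087

0.8087


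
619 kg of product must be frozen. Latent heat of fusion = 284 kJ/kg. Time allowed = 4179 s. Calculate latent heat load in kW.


Q_lat = m * h_fg / t
Q_lat = 619 * 284 / 4179
Q_lat = 42.07 kW

42.07


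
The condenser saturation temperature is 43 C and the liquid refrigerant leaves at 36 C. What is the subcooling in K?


Subcooling = T_cond - T_liquid
Subcooling = 43 - 36
Subcooling = 7 K

7


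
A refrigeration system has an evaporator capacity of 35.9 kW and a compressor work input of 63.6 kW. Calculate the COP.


COP = Q_evap / W
COP = 35.9 / 63.6
COP = 0.564

0.564


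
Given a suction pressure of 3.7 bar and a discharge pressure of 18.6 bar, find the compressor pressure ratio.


PR = P_high / P_low
PR = 18.6 / 3.7
PR = 5.027

5.027


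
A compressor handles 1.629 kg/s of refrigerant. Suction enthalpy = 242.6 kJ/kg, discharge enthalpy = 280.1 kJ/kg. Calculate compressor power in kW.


dh = 280.1 - 242.6 = 37.5 kJ/kg
W = m_dot * dh = 1.629 * 37.5 = 61.09 kW

61.09


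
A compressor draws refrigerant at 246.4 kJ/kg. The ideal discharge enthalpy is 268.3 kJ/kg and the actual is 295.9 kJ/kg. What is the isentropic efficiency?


dh_ideal = 268.3 - 246.4 = 21.9 kJ/kg
dh_actual = 295.9 - 246.4 = 49.5 kJ/kg
eta_s = dh_ideal / dh_actual = 21.9 / 49.5
eta_s = 0.4424

0.4424


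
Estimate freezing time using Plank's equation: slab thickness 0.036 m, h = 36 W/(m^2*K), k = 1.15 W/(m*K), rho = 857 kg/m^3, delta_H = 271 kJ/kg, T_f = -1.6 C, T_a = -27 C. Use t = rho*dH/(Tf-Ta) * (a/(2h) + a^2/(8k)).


dT = -1.6 - (-27) = 25.4 K
term1 = a/(2h) = 0.036/(2*36) = 0.0005
term2 = a^2/(8k) = 0.036^2/(8*1.15) = 0.0001408695652
t = rho*dH*1000/dT * (term1 + term2)
t = 857*271*1000/25.4 * (0.0005 + 0.0001408695652)
t = 5860 s

5860


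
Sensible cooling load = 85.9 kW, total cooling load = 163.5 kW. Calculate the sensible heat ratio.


SHR = Q_sensible / Q_total
SHR = 85.9 / 163.5
SHR = 0.525

0.525


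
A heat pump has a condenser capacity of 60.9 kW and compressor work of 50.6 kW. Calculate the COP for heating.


COP_hp = Q_cond / W
COP_hp = 60.9 / 50.6
COP_hp = 1.204

1.204


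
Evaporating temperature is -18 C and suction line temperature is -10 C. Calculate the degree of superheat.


Superheat = T_suction - T_evap
Superheat = -10 - (-18)
Superheat = 8 K

8


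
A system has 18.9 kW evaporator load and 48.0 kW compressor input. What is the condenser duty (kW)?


Q_cond = Q_evap + W
Q_cond = 18.9 + 48.0
Q_cond = 66.9 kW

66.9


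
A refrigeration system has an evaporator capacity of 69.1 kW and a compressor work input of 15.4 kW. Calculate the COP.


COP = Q_evap / W
COP = 69.1 / 15.4
COP = 4.487

4.487


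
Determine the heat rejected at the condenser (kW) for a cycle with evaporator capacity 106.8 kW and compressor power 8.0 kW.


Q_cond = Q_evap + W
Q_cond = 106.8 + 8.0
Q_cond = 114.8 kW

114.8


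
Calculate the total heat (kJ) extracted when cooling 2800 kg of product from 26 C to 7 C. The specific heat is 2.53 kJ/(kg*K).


dT = 26 - (7) = 19 K
Q = m * cp * dT = 2800 * 2.53 * 19
Q = 134596 kJ

134596


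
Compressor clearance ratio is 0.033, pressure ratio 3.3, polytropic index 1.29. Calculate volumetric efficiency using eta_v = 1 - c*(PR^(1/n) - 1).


PR^(1/n) = 3.3^(1/1.29) = 2.52318324
eta_v = 1 - 0.033 * (2.52318324 - 1)
eta_v = 0.9497

0.9497


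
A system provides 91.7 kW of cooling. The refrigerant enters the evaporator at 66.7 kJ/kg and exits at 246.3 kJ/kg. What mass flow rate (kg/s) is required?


dh = 246.3 - 66.7 = 179.6 kJ/kg
m_dot = Q / dh = 91.7 / 179.6 = 0.5106 kg/s

0.5106


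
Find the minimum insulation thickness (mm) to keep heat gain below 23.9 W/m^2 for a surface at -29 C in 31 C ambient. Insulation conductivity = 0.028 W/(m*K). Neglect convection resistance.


dT = 31 - (-29) = 60 K
thickness = k * dT / q_max * 1000
thickness = 0.028 * 60 / 23.9 * 1000
thickness = 70.3 mm

70.3


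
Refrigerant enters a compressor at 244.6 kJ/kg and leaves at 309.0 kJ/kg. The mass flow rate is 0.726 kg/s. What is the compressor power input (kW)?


dh = 309.0 - 244.6 = 64.4 kJ/kg
W = m_dot * dh = 0.726 * 64.4 = 46.75 kW

46.75


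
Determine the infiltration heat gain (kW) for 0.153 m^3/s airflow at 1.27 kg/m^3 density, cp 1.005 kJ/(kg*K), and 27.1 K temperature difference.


Q = V_dot * rho * cp * dT
Q = 0.153 * 1.27 * 1.005 * 27.1
Q = 5.292 kW

5.292


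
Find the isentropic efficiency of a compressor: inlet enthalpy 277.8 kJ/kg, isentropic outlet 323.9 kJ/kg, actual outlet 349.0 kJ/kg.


dh_ideal = 323.9 - 277.8 = 46.1 kJ/kg
dh_actual = 349.0 - 277.8 = 71.2 kJ/kg
eta_s = dh_ideal / dh_actual = 46.1 / 71.2
eta_s = 0.6475

0.6475


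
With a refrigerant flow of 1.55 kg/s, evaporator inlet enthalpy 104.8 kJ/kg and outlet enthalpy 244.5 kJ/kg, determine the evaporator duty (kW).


dh = 244.5 - 104.8 = 139.7 kJ/kg
Q_evap = m_dot * dh = 1.55 * 139.7
Q_evap = 216.54 kW

216.54


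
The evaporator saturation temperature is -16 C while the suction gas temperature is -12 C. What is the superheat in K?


Superheat = T_suction - T_evap
Superheat = -12 - (-16)
Superheat = 4 K

4


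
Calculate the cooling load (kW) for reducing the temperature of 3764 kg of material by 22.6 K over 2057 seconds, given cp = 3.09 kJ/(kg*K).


Q = m * cp * dT / t
Q = 3764 * 3.09 * 22.6 / 2057
Q = 127.786 kW

127.786


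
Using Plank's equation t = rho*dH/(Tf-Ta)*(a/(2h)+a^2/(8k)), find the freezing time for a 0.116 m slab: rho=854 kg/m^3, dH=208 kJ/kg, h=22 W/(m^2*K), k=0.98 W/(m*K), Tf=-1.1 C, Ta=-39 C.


dT = -1.1 - (-39) = 37.9 K
term1 = a/(2h) = 0.116/(2*22) = 0.002636363636
term2 = a^2/(8k) = 0.116^2/(8*0.98) = 0.001716326531
t = rho*dH*1000/dT * (term1 + term2)
t = 854*208*1000/37.9 * (0.002636363636 + 0.001716326531)
t = 20400 s

20400


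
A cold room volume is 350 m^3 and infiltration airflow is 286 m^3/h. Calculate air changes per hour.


ACH = flow / volume
ACH = 286 / 350
ACH = 0.817

0.817


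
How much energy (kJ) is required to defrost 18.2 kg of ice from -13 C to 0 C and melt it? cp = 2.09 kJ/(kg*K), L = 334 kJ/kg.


Sensible heat = cp * dT = 2.09 * 13 = 27.17 kJ/kg
Total per kg = 27.17 + 334 = 361.17 kJ/kg
Q = m * total = 18.2 * 361.17
Q = 6573.3 kJ

6573.3


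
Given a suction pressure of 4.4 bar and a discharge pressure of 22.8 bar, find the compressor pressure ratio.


PR = P_high / P_low
PR = 22.8 / 4.4
PR = 5.182

5.182


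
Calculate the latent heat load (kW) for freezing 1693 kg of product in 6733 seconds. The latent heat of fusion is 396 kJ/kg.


Q_lat = m * h_fg / t
Q_lat = 1693 * 396 / 6733
Q_lat = 99.57 kW

99.57


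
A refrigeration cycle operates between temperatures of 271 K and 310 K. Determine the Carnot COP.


dT = 310 - 271 = 39 K
COP_carnot = T_cold / dT = 271 / 39
COP_carnot = 6.949

6.949


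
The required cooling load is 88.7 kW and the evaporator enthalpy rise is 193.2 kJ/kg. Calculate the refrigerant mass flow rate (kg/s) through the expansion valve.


m_dot = Q / dh
m_dot = 88.7 / 193.2
m_dot = 0.4591 kg/s

0.4591


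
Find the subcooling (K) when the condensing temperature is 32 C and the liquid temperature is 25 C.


Subcooling = T_cond - T_liquid
Subcooling = 32 - 25
Subcooling = 7 K

7


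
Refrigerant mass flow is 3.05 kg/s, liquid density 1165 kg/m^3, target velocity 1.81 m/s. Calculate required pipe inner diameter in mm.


A = m_dot / (rho * v) = 3.05 / (1165 * 1.81) = 0.001446423067 m^2
d = sqrt(4*A/pi) * 1000
d = 42.9 mm

42.9


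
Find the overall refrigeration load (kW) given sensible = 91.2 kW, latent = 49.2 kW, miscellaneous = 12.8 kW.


Q_total = Q_s + Q_l + Q_misc
Q_total = 91.2 + 49.2 + 12.8
Q_total = 153.2 kW

153.2


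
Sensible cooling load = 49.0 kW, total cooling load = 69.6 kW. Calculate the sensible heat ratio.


SHR = Q_sensible / Q_total
SHR = 49.0 / 69.6
SHR = 0.704

0.704


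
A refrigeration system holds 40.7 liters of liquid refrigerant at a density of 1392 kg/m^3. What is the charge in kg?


Charge = V * rho / 1000
Charge = 40.7 * 1392 / 1000
Charge = 56.65 kg

56.65


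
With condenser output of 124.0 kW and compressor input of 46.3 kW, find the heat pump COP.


COP_hp = Q_cond / W
COP_hp = 124.0 / 46.3
COP_hp = 2.678

2.678


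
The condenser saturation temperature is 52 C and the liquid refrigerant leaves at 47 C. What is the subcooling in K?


Subcooling = T_cond - T_liquid
Subcooling = 52 - 47
Subcooling = 5 K

5


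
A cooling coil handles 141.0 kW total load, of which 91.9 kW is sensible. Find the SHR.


SHR = Q_sensible / Q_total
SHR = 91.9 / 141.0
SHR = 0.652

0.652


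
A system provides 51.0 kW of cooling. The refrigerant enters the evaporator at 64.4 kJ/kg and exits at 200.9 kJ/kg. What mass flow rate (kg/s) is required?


dh = 200.9 - 64.4 = 136.5 kJ/kg
m_dot = Q / dh = 51.0 / 136.5 = 0.3736 kg/s

0.3736


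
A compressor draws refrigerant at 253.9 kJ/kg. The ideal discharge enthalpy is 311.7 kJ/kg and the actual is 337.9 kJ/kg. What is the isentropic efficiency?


dh_ideal = 311.7 - 253.9 = 57.8 kJ/kg
dh_actual = 337.9 - 253.9 = 84.0 kJ/kg
eta_s = dh_ideal / dh_actual = 57.8 / 84.0
eta_s = 0.6881

0.6881


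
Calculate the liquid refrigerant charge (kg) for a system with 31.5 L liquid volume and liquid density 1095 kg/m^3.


Charge = V * rho / 1000
Charge = 31.5 * 1095 / 1000
Charge = 34.49 kg

34.49


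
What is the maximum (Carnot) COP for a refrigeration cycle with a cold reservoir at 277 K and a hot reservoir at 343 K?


dT = 343 - 277 = 66 K
COP_carnot = T_cold / dT = 277 / 66
COP_carnot = 4.197

4.197


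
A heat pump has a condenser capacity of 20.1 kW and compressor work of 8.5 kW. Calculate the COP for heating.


COP_hp = Q_cond / W
COP_hp = 20.1 / 8.5
COP_hp = 2.365

2.365


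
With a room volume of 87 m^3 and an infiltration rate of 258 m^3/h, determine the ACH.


ACH = flow / volume
ACH = 258 / 87
ACH = 2.966

2.966


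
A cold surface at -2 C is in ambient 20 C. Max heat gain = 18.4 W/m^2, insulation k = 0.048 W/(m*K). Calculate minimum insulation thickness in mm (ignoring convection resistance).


dT = 20 - (-2) = 22 K
thickness = k * dT / q_max * 1000
thickness = 0.048 * 22 / 18.4 * 1000
thickness = 57.4 mm

57.4


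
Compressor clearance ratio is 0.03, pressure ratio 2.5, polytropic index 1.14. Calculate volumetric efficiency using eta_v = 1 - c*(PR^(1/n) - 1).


PR^(1/n) = 2.5^(1/1.14) = 2.2339332
eta_v = 1 - 0.03 * (2.2339332 - 1)
eta_v = 0.963

0.963


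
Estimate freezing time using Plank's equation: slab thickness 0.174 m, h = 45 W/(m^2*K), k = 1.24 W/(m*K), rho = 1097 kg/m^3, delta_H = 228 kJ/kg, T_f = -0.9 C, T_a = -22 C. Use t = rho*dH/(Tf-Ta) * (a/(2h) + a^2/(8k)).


dT = -0.9 - (-22) = 21.1 K
term1 = a/(2h) = 0.174/(2*45) = 0.001933333333
term2 = a^2/(8k) = 0.174^2/(8*1.24) = 0.003052016129
t = rho*dH*1000/dT * (term1 + term2)
t = 1097*228*1000/21.1 * (0.001933333333 + 0.003052016129)
t = 59096 s

59096


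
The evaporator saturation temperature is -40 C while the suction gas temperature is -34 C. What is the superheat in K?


Superheat = T_suction - T_evap
Superheat = -34 - (-40)
Superheat = 6 K

6


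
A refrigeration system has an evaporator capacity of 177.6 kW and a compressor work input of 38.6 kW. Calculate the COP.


COP = Q_evap / W
COP = 177.6 / 38.6
COP = 4.601

4.601


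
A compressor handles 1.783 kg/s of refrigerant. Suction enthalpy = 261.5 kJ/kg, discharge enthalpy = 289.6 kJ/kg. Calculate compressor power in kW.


dh = 289.6 - 261.5 = 28.1 kJ/kg
W = m_dot * dh = 1.783 * 28.1 = 50.1 kW

50.1


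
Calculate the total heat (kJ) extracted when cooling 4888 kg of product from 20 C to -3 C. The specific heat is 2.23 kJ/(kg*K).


dT = 20 - (-3) = 23 K
Q = m * cp * dT = 4888 * 2.23 * 23
Q = 250706 kJ

250706


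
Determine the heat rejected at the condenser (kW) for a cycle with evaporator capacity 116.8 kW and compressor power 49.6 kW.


Q_cond = Q_evap + W
Q_cond = 116.8 + 49.6
Q_cond = 166.4 kW

166.4


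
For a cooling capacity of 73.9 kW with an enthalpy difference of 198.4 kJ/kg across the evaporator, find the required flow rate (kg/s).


m_dot = Q / dh
m_dot = 73.9 / 198.4
m_dot = 0.3725 kg/s

0.3725


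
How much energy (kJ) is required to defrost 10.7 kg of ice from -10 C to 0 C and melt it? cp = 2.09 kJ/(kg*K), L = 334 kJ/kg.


Sensible heat = cp * dT = 2.09 * 10 = 20.9 kJ/kg
Total per kg = 20.9 + 334 = 354.9 kJ/kg
Q = m * total = 10.7 * 354.9
Q = 3797.4 kJ

3797.4


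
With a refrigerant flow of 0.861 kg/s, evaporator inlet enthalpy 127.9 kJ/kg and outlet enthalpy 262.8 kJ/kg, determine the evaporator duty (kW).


dh = 262.8 - 127.9 = 134.9 kJ/kg
Q_evap = m_dot * dh = 0.861 * 134.9
Q_evap = 116.15 kW

116.15


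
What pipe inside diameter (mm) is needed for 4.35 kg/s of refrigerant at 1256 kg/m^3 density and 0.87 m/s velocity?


A = m_dot / (rho * v) = 4.35 / (1256 * 0.87) = 0.00398089172 m^2
d = sqrt(4*A/pi) * 1000
d = 71.2 mm

71.2


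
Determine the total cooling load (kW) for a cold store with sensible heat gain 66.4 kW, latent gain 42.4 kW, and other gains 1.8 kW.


Q_total = Q_s + Q_l + Q_misc
Q_total = 66.4 + 42.4 + 1.8
Q_total = 110.6 kW

110.6


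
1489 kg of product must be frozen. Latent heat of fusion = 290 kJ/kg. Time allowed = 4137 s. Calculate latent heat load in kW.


Q_lat = m * h_fg / t
Q_lat = 1489 * 290 / 4137
Q_lat = 104.38 kW

104.38


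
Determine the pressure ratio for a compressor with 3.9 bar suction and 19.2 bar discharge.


PR = P_high / P_low
PR = 19.2 / 3.9
PR = 4.923

4.923


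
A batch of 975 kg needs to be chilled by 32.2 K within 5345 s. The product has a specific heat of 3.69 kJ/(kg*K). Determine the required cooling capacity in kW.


Q = m * cp * dT / t
Q = 975 * 3.69 * 32.2 / 5345
Q = 21.674 kW

21.674


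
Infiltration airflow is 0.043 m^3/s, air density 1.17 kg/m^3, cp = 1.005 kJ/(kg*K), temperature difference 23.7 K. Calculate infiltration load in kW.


Q = V_dot * rho * cp * dT
Q = 0.043 * 1.17 * 1.005 * 23.7
Q = 1.198 kW

1.198


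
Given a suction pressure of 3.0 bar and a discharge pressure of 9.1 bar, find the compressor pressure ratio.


PR = P_high / P_low
PR = 9.1 / 3.0
PR = 3.033

3.033


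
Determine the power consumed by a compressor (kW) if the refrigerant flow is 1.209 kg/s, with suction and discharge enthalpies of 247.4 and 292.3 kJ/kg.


dh = 292.3 - 247.4 = 44.9 kJ/kg
W = m_dot * dh = 1.209 * 44.9 = 54.28 kW

54.28


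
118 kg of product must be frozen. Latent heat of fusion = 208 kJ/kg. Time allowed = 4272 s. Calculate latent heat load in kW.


Q_lat = m * h_fg / t
Q_lat = 118 * 208 / 4272
Q_lat = 5.75 kW

5.75


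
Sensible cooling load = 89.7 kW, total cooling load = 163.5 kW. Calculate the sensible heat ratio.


SHR = Q_sensible / Q_total
SHR = 89.7 / 163.5
SHR = 0.549

0.549


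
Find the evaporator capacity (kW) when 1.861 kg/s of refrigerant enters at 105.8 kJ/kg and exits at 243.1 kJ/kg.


dh = 243.1 - 105.8 = 137.3 kJ/kg
Q_evap = m_dot * dh = 1.861 * 137.3
Q_evap = 255.52 kW

255.52


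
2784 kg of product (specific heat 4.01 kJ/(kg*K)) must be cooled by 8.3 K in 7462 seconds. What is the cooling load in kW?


Q = m * cp * dT / t
Q = 2784 * 4.01 * 8.3 / 7462
Q = 12.418 kW

12.418


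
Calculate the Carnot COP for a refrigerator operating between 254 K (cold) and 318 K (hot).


dT = 318 - 254 = 64 K
COP_carnot = T_cold / dT = 254 / 64
COP_carnot = 3.969

3.969


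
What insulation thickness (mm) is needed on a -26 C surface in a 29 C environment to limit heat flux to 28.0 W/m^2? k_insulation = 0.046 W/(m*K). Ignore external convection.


dT = 29 - (-26) = 55 K
thickness = k * dT / q_max * 1000
thickness = 0.046 * 55 / 28.0 * 1000
thickness = 90.4 mm

90.4


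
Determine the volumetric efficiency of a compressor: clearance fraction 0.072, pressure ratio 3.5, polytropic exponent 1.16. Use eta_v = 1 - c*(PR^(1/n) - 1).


PR^(1/n) = 3.5^(1/1.16) = 2.94458555
eta_v = 1 - 0.072 * (2.94458555 - 1)
eta_v = 0.86

0.86


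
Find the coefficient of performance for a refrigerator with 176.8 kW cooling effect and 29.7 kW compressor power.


COP = Q_evap / W
COP = 176.8 / 29.7
COP = 5.953

5.953


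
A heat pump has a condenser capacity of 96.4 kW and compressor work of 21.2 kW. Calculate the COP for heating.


COP_hp = Q_cond / W
COP_hp = 96.4 / 21.2
COP_hp = 4.547

4.547


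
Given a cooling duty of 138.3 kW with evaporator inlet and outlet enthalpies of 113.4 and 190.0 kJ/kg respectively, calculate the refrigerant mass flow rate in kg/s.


dh = 190.0 - 113.4 = 76.6 kJ/kg
m_dot = Q / dh = 138.3 / 76.6 = 1.8055 kg/s

1.8055


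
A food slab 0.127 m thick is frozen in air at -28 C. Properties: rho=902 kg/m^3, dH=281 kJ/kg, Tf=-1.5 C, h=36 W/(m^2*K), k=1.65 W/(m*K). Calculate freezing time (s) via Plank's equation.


dT = -1.5 - (-28) = 26.5 K
term1 = a/(2h) = 0.127/(2*36) = 0.001763888889
term2 = a^2/(8k) = 0.127^2/(8*1.65) = 0.001221893939
t = rho*dH*1000/dT * (term1 + term2)
t = 902*281*1000/26.5 * (0.001763888889 + 0.001221893939)
t = 28558 s

28558


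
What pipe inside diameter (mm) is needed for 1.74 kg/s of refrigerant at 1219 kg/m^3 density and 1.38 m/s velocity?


A = m_dot / (rho * v) = 1.74 / (1219 * 1.38) = 0.001034347469 m^2
d = sqrt(4*A/pi) * 1000
d = 36.3 mm

36.3


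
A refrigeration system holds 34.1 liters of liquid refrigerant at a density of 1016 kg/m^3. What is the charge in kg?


Charge = V * rho / 1000
Charge = 34.1 * 1016 / 1000
Charge = 34.65 kg

34.65


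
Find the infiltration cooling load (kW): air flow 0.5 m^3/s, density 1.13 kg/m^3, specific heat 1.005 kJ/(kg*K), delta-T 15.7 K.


Q = V_dot * rho * cp * dT
Q = 0.5 * 1.13 * 1.005 * 15.7
Q = 8.915 kW

8.915


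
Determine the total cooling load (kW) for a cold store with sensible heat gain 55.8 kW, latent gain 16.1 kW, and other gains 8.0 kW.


Q_total = Q_s + Q_l + Q_misc
Q_total = 55.8 + 16.1 + 8.0
Q_total = 79.9 kW

79.9


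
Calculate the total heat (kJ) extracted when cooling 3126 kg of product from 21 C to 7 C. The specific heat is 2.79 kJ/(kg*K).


dT = 21 - (7) = 14 K
Q = m * cp * dT = 3126 * 2.79 * 14
Q = 122102 kJ

122102


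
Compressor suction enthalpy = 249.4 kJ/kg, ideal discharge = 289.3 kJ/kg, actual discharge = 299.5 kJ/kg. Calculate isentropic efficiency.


dh_ideal = 289.3 - 249.4 = 39.9 kJ/kg
dh_actual = 299.5 - 249.4 = 50.1 kJ/kg
eta_s = dh_ideal / dh_actual = 39.9 / 50.1
eta_s = 0.7964

0.7964


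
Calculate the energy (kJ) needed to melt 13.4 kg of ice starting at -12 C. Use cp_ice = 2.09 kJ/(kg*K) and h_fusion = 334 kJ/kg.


Sensible heat = cp * dT = 2.09 * 12 = 25.08 kJ/kg
Total per kg = 25.08 + 334 = 359.08 kJ/kg
Q = m * total = 13.4 * 359.08
Q = 4811.7 kJ

4811.7


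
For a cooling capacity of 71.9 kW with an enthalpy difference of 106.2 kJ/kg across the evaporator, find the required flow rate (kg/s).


m_dot = Q / dh
m_dot = 71.9 / 106.2
m_dot = 0.677 kg/s

0.677


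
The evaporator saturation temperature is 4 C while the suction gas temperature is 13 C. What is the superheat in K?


Superheat = T_suction - T_evap
Superheat = 13 - (4)
Superheat = 9 K

9


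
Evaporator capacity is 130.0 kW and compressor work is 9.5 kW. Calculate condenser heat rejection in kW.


Q_cond = Q_evap + W
Q_cond = 130.0 + 9.5
Q_cond = 139.5 kW

139.5


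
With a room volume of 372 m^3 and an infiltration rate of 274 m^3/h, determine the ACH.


ACH = flow / volume
ACH = 274 / 372
ACH = 0.737

0.737


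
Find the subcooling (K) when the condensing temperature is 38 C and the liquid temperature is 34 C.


Subcooling = T_cond - T_liquid
Subcooling = 38 - 34
Subcooling = 4 K

4


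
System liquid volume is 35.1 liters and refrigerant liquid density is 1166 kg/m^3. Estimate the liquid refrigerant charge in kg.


Charge = V * rho / 1000
Charge = 35.1 * 1166 / 1000
Charge = 40.93 kg

40.93


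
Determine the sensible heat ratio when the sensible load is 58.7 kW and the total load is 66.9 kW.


SHR = Q_sensible / Q_total
SHR = 58.7 / 66.9
SHR = 0.877

0.877


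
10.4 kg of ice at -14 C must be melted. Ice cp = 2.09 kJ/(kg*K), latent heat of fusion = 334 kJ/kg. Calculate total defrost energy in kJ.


Sensible heat = cp * dT = 2.09 * 14 = 29.26 kJ/kg
Total per kg = 29.26 + 334 = 363.26 kJ/kg
Q = m * total = 10.4 * 363.26
Q = 3777.9 kJ

3777.9


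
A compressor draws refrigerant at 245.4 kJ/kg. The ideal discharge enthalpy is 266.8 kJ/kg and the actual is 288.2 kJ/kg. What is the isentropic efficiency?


dh_ideal = 266.8 - 245.4 = 21.4 kJ/kg
dh_actual = 288.2 - 245.4 = 42.8 kJ/kg
eta_s = dh_ideal / dh_actual = 21.4 / 42.8
eta_s = 0.5

0.5


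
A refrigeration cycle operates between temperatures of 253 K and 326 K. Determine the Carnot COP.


dT = 326 - 253 = 73 K
COP_carnot = T_cold / dT = 253 / 73
COP_carnot = 3.466

3.466


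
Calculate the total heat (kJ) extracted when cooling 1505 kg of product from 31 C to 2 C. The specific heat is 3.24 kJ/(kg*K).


dT = 31 - (2) = 29 K
Q = m * cp * dT = 1505 * 3.24 * 29
Q = 141410 kJ

141410


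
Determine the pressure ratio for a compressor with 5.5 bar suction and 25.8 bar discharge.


PR = P_high / P_low
PR = 25.8 / 5.5
PR = 4.691

4.691


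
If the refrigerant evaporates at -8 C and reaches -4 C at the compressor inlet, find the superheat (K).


Superheat = T_suction - T_evap
Superheat = -4 - (-8)
Superheat = 4 K

4


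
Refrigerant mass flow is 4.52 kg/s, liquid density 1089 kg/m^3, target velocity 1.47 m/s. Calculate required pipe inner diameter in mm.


A = m_dot / (rho * v) = 4.52 / (1089 * 1.47) = 0.002823535291 m^2
d = sqrt(4*A/pi) * 1000
d = 60.0 mm

60.0


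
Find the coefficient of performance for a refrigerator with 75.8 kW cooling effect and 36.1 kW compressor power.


COP = Q_evap / W
COP = 75.8 / 36.1
COP = 2.1

2.1


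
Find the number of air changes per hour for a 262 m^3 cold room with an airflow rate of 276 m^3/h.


ACH = flow / volume
ACH = 276 / 262
ACH = 1.053

1.053


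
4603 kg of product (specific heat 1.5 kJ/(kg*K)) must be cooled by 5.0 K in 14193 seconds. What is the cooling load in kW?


Q = m * cp * dT / t
Q = 4603 * 1.5 * 5.0 / 14193
Q = 2.432 kW

2.432


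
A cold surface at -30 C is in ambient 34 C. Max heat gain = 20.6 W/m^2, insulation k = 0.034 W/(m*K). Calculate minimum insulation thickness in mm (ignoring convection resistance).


dT = 34 - (-30) = 64 K
thickness = k * dT / q_max * 1000
thickness = 0.034 * 64 / 20.6 * 1000
thickness = 105.6 mm

105.6


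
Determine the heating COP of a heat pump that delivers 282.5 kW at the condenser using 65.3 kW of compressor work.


COP_hp = Q_cond / W
COP_hp = 282.5 / 65.3
COP_hp = 4.326

4.326
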